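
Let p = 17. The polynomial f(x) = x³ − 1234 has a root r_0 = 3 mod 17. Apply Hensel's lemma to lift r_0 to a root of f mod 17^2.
r_1 = 37 (mod 289)

Hensel: r_{i+1} = r_i − f(r_i)/f′(r_i) mod 17^{i+2}, where f′(x) = 3x². Iterate:
  r_0 = 3 (mod 17)
  r_1 = 37 (mod 289)
Final: r = 37 with f(r) ≡ 0 mod 17^2.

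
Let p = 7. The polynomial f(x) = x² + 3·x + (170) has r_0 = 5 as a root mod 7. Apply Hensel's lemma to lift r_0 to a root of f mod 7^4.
r_3 = 1293 (mod 2401)

Hensel: r_{i+1} = r_i − f(r_i)·(f′(r_i))^{-1} mod 7^{i+2}, f′(x) = 2x + 3. Iterate:
  r_0 = 5 (mod 7)
  r_1 = 19 (mod 49)
  r_2 = 264 (mod 343)
  r_3 = 1293 (mod 2401)
Final: r = 1293 satisfies f(r) ≡ 0 mod 7^4.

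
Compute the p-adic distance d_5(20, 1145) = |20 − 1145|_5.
d_5(20, 1145) = 1/125

Step 1 — x − y = 20 − 1145 = -1125. Step 2 — v_5(-1125) = 3 (factor: -1125 = −(5^3 · 9); the sign does not affect v_p). Step 3 — |x − y|_5 = 5^{-3} = 1/125.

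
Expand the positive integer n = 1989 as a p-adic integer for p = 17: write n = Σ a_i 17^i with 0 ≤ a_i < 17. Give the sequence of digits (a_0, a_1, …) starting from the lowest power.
(a_0, a_1, …) = (0, 15, 6)

Repeated division by 17 gives the digits low-to-high: 1989 = 15·17^1 + 6·17^2. Digit sequence: (0, 15, 6).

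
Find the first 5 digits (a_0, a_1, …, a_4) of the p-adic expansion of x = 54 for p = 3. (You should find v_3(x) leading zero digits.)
(a_0, …, a_4) = (0, 0, 0, 2, 0)

v_3(54) = 3, so a_0 = ... = a_2 = 0. Factor out: x = 3^3 · u with u = 2 a unit in ℤ_3. Expand u iteratively via a_{v+i} = u_i mod 3, u_{i+1} = (u_i − a_{v+i})/3:
  u_0 = 2;  a_3 = 2;  u_1 = (u_0 − 2)/3 = 0
  u_1 = 0;  a_4 = 0;  u_2 = (u_1 − 0)/3 = 0
Digits: (0, 0, 0, 2, 0).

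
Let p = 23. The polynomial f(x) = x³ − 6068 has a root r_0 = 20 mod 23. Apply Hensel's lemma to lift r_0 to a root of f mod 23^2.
r_1 = 66 (mod 529)

Hensel: r_{i+1} = r_i − f(r_i)/f′(r_i) mod 23^{i+2}, where f′(x) = 3x². Iterate:
  r_0 = 20 (mod 23)
  r_1 = 66 (mod 529)
Final: r = 66 with f(r) ≡ 0 mod 23^2.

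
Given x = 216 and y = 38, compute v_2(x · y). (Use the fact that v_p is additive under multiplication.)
v_2(8208) = 4

v_p(x) = 3 (factor: 216 = 2^3 · 27); v_p(y) = 1 (factor: 38 = 2^1 · 19). Additivity: v_p(xy) = v_p(x) + v_p(y) = 3 + 1 = 4. (Direct check: xy = 8208 = 2^4 · (513).)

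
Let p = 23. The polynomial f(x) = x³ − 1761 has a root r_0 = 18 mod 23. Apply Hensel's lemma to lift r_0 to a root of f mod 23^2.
r_1 = 133 (mod 529)

Hensel: r_{i+1} = r_i − f(r_i)/f′(r_i) mod 23^{i+2}, where f′(x) = 3x². Iterate:
  r_0 = 18 (mod 23)
  r_1 = 133 (mod 529)
Final: r = 133 with f(r) ≡ 0 mod 23^2.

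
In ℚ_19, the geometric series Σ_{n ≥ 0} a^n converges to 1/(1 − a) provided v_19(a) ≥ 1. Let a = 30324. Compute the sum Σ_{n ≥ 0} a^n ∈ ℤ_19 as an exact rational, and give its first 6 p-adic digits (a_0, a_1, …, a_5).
Σ a^n = 1/(1 − a) = -1/30323;  first 6 digits = (1, 0, 8, 4, 7, 10)

v_19(a) = 2 ≥ 1, so the series converges in ℤ_19 to 1/(1 − a) = 1/(1 − 30324) = -1/30323. Expand this rational in ℤ_19: compute digits iteratively via d_i = x_i mod 19, x_{i+1} = (x_i − d_i)/19. The first 6 digits are (1, 0, 8, 4, 7, 10).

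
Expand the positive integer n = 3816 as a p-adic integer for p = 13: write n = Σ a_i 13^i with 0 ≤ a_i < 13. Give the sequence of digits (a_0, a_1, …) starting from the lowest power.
(a_0, a_1, …) = (7, 7, 9, 1)

Repeated division by 13 gives the digits low-to-high: 3816 = 7 + 7·13^1 + 9·13^2 + 1·13^3. Digit sequence: (7, 7, 9, 1).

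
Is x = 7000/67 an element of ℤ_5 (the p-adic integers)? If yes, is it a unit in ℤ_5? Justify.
x ∈ ℤ_5 but not a unit; v_5(x) = 3 > 0

ℤ_5 = {x ∈ ℚ_5 : v_5(x) ≥ 0} and ℤ_5^× = {x ∈ ℤ_5 : v_5(x) = 0}. Here v_5(7000/67) = v_5(num) − v_5(den) = 3; compare against these criteria.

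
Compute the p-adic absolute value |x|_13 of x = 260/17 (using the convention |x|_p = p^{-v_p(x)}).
|260/17|_13 = 1/13

Step 1 — compute v_13(x) by factoring powers of 13 out of the numerator and denominator: v_13(260/17) = 1. Step 2 — apply |x|_p = p^{-v_p(x)} = 13^{-1} = 1/13.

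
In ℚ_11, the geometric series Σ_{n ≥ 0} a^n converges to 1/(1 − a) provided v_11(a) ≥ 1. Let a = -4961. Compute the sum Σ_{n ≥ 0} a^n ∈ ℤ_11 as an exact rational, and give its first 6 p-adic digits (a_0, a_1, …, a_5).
Σ a^n = 1/(1 − a) = 1/4962;  first 6 digits = (1, 0, 3, 7, 8, 9)

v_11(a) = 2 ≥ 1, so the series converges in ℤ_11 to 1/(1 − a) = 1/(1 − (-4961)) = 1/4962. Expand this rational in ℤ_11: compute digits iteratively via d_i = x_i mod 11, x_{i+1} = (x_i − d_i)/11. The first 6 digits are (1, 0, 3, 7, 8, 9).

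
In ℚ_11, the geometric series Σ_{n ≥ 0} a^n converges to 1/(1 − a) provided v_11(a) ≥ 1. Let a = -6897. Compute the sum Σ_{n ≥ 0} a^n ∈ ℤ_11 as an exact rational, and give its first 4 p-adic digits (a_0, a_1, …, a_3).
Σ a^n = 1/(1 − a) = 1/6898;  first 4 digits = (1, 0, 9, 5)

v_11(a) = 2 ≥ 1, so the series converges in ℤ_11 to 1/(1 − a) = 1/(1 − (-6897)) = 1/6898. Expand this rational in ℤ_11: compute digits iteratively via d_i = x_i mod 11, x_{i+1} = (x_i − d_i)/11. The first 4 digits are (1, 0, 9, 5).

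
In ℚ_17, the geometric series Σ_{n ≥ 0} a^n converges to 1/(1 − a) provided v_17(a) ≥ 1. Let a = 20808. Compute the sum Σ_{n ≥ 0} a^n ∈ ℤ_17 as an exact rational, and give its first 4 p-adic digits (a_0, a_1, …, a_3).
Σ a^n = 1/(1 − a) = -1/20807;  first 4 digits = (1, 0, 4, 4)

v_17(a) = 2 ≥ 1, so the series converges in ℤ_17 to 1/(1 − a) = 1/(1 − 20808) = -1/20807. Expand this rational in ℤ_17: compute digits iteratively via d_i = x_i mod 17, x_{i+1} = (x_i − d_i)/17. The first 4 digits are (1, 0, 4, 4).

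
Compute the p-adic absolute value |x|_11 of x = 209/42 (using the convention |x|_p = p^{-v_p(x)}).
|209/42|_11 = 1/11

Step 1 — compute v_11(x) by factoring powers of 11 out of the numerator and denominator: v_11(209/42) = 1. Step 2 — apply |x|_p = p^{-v_p(x)} = 11^{-1} = 1/11.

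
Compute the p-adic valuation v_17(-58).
v_17(-58) = 0

v_17(n) is the largest exponent k such that 17^k divides n. Factor out: -58 = -17^0 · 58. (Sign doesn't affect v_p.) So v_17(-58) = 0.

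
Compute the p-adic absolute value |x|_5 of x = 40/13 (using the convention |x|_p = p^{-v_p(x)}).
|40/13|_5 = 1/5

Step 1 — compute v_5(x) by factoring powers of 5 out of the numerator and denominator: v_5(40/13) = 1. Step 2 — apply |x|_p = p^{-v_p(x)} = 5^{-1} = 1/5.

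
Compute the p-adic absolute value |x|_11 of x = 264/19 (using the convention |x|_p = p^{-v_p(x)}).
|264/19|_11 = 1/11

Step 1 — compute v_11(x) by factoring powers of 11 out of the numerator and denominator: v_11(264/19) = 1. Step 2 — apply |x|_p = p^{-v_p(x)} = 11^{-1} = 1/11.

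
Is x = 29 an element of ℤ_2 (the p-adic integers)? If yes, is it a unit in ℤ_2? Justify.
x ∈ ℤ_2^× (unit); v_2(x) = 0

ℤ_2 = {x ∈ ℚ_2 : v_2(x) ≥ 0} and ℤ_2^× = {x ∈ ℤ_2 : v_2(x) = 0}. Here v_2(29) = v_2(num) − v_2(den) = 0; compare against these criteria.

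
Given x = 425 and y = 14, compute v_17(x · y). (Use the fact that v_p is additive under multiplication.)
v_17(5950) = 1

v_p(x) = 1 (factor: 425 = 17^1 · 25); v_p(y) = 0 (factor: 14 = 17^0 · 14). Additivity: v_p(xy) = v_p(x) + v_p(y) = 1 + 0 = 1. (Direct check: xy = 5950 = 17^1 · (350).)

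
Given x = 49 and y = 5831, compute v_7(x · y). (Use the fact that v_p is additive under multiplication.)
v_7(285719) = 5

v_p(x) = 2 (factor: 49 = 7^2 · 1); v_p(y) = 3 (factor: 5831 = 7^3 · 17). Additivity: v_p(xy) = v_p(x) + v_p(y) = 2 + 3 = 5. (Direct check: xy = 285719 = 7^5 · (17).)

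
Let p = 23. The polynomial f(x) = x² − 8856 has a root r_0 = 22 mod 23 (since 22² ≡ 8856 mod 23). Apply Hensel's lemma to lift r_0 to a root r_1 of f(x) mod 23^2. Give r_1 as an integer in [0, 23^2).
r_1 = 68 (mod 529)

Hensel's recurrence: r_{i+1} = r_i − f(r_i)·(f′(r_i))^{-1} mod 23^{i+2}, with f′(x) = 2x. Iterate:
  r_0 = 22 (mod 23)
  r_1 = 68 (mod 529)
Final: r_1 = 68, and one checks f(r_1) ≡ 0 mod 23^2.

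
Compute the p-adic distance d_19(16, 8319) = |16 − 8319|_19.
d_19(16, 8319) = 1/361

Step 1 — x − y = 16 − 8319 = -8303. Step 2 — v_19(-8303) = 2 (factor: -8303 = −(19^2 · 23); the sign does not affect v_p). Step 3 — |x − y|_19 = 19^{-2} = 1/361.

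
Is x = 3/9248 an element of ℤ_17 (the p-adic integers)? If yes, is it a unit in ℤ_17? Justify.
x ∉ ℤ_17 (v_17(x) = -2 < 0)

ℤ_17 = {x ∈ ℚ_17 : v_17(x) ≥ 0} and ℤ_17^× = {x ∈ ℤ_17 : v_17(x) = 0}. Here v_17(3/9248) = v_17(num) − v_17(den) = -2; compare against these criteria.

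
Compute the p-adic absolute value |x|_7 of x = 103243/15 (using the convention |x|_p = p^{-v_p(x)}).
|103243/15|_7 = 1/2401

Step 1 — compute v_7(x) by factoring powers of 7 out of the numerator and denominator: v_7(103243/15) = 4. Step 2 — apply |x|_p = p^{-v_p(x)} = 7^{-4} = 1/2401.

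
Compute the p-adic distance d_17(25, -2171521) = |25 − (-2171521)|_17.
d_17(25, -2171521) = 1/83521

Step 1 — x − y = 25 − (-2171521) = 2171546. Step 2 — v_17(2171546) = 4 (factor: 2171546 = (17^4 · 26); the sign does not affect v_p). Step 3 — |x − y|_17 = 17^{-4} = 1/83521.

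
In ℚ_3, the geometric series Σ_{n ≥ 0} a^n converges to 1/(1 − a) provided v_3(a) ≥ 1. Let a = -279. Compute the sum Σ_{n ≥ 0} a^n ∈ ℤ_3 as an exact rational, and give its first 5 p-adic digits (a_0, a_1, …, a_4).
Σ a^n = 1/(1 − a) = 1/280;  first 5 digits = (1, 0, 2, 1, 0)

v_3(a) = 2 ≥ 1, so the series converges in ℤ_3 to 1/(1 − a) = 1/(1 − (-279)) = 1/280. Expand this rational in ℤ_3: compute digits iteratively via d_i = x_i mod 3, x_{i+1} = (x_i − d_i)/3. The first 5 digits are (1, 0, 2, 1, 0).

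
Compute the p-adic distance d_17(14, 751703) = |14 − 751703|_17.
d_17(14, 751703) = 1/83521

Step 1 — x − y = 14 − 751703 = -751689. Step 2 — v_17(-751689) = 4 (factor: -751689 = −(17^4 · 9); the sign does not affect v_p). Step 3 — |x − y|_17 = 17^{-4} = 1/83521.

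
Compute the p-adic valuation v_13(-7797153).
v_13(-7797153) = 5

v_13(n) is the largest exponent k such that 13^k divides n. Factor out: -7797153 = -13^5 · 21. (Sign doesn't affect v_p.) So v_13(-7797153) = 5.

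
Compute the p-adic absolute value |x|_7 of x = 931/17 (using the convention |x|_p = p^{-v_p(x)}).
|931/17|_7 = 1/49

Step 1 — compute v_7(x) by factoring powers of 7 out of the numerator and denominator: v_7(931/17) = 2. Step 2 — apply |x|_p = p^{-v_p(x)} = 7^{-2} = 1/49.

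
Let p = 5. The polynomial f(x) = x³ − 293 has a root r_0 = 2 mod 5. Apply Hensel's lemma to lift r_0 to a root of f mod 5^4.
r_3 = 232 (mod 625)

Hensel: r_{i+1} = r_i − f(r_i)/f′(r_i) mod 5^{i+2}, where f′(x) = 3x². Iterate:
  r_0 = 2 (mod 5)
  r_1 = 7 (mod 25)
  r_2 = 107 (mod 125)
  r_3 = 232 (mod 625)
Final: r = 232 with f(r) ≡ 0 mod 5^4.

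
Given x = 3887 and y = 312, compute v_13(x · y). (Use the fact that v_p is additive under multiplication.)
v_13(1212744) = 3

v_p(x) = 2 (factor: 3887 = 13^2 · 23); v_p(y) = 1 (factor: 312 = 13^1 · 24). Additivity: v_p(xy) = v_p(x) + v_p(y) = 2 + 1 = 3. (Direct check: xy = 1212744 = 13^3 · (552).)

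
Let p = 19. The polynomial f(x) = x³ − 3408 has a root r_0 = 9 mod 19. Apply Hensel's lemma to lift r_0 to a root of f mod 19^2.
r_1 = 332 (mod 361)

Hensel: r_{i+1} = r_i − f(r_i)/f′(r_i) mod 19^{i+2}, where f′(x) = 3x². Iterate:
  r_0 = 9 (mod 19)
  r_1 = 332 (mod 361)
Final: r = 332 with f(r) ≡ 0 mod 19^2.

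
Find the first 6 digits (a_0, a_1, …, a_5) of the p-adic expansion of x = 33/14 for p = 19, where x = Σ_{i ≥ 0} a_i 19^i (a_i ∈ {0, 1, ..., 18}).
(a_0, …, a_5) = (1, 15, 6, 1, 4, 12)

v_19(33/14) = 0 (numerator and denominator both coprime to 19), so x ∈ ℤ_19^×. Compute digits iteratively via a_i = x_i mod 19, x_{i+1} = (x_i − a_i)/19, with x_0 = x:
  x_0 = 33/14;  a_0 = 1;  x_1 = (x_0 − 1)/19 = 1/14
  x_1 = 1/14;  a_1 = 15;  x_2 = (x_1 − 15)/19 = -11/14
  x_2 = -11/14;  a_2 = 6;  x_3 = (x_2 − 6)/19 = -5/14
  x_3 = -5/14;  a_3 = 1;  x_4 = (x_3 − 1)/19 = -1/14
  x_4 = -1/14;  a_4 = 4;  x_5 = (x_4 − 4)/19 = -3/14
  x_5 = -3/14;  a_5 = 12;  x_6 = (x_5 − 12)/19 = -9/14
Digits: (1, 15, 6, 1, 4, 12).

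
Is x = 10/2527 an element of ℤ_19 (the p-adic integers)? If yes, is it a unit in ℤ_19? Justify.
x ∉ ℤ_19 (v_19(x) = -2 < 0)

ℤ_19 = {x ∈ ℚ_19 : v_19(x) ≥ 0} and ℤ_19^× = {x ∈ ℤ_19 : v_19(x) = 0}. Here v_19(10/2527) = v_19(num) − v_19(den) = -2; compare against these criteria.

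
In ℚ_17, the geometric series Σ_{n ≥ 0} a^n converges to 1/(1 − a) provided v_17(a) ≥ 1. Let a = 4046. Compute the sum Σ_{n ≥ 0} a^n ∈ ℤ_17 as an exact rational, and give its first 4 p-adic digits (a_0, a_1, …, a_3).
Σ a^n = 1/(1 − a) = -1/4045;  first 4 digits = (1, 0, 14, 0)

v_17(a) = 2 ≥ 1, so the series converges in ℤ_17 to 1/(1 − a) = 1/(1 − 4046) = -1/4045. Expand this rational in ℤ_17: compute digits iteratively via d_i = x_i mod 17, x_{i+1} = (x_i − d_i)/17. The first 4 digits are (1, 0, 14, 0).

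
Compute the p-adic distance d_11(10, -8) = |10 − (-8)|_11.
d_11(10, -8) = 1

Step 1 — x − y = 10 − (-8) = 18. Step 2 — v_11(18) = 0 (factor: 18 = (11^0 · 18); the sign does not affect v_p). Step 3 — |x − y|_11 = 11^{0} = 1.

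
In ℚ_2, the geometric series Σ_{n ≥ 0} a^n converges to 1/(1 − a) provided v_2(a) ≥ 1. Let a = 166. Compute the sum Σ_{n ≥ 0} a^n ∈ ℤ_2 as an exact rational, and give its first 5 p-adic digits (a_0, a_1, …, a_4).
Σ a^n = 1/(1 − a) = -1/165;  first 5 digits = (1, 1, 0, 0, 1)

v_2(a) = 1 ≥ 1, so the series converges in ℤ_2 to 1/(1 − a) = 1/(1 − 166) = -1/165. Expand this rational in ℤ_2: compute digits iteratively via d_i = x_i mod 2, x_{i+1} = (x_i − d_i)/2. The first 5 digits are (1, 1, 0, 0, 1).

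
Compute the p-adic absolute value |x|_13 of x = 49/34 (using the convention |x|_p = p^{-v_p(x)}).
|49/34|_13 = 1

Step 1 — compute v_13(x) by factoring powers of 13 out of the numerator and denominator: v_13(49/34) = 0. Step 2 — apply |x|_p = p^{-v_p(x)} = 13^{0} = 1.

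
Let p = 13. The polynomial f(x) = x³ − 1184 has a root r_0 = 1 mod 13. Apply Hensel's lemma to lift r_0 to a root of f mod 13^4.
r_3 = 19436 (mod 28561)

Hensel: r_{i+1} = r_i − f(r_i)/f′(r_i) mod 13^{i+2}, where f′(x) = 3x². Iterate:
  r_0 = 1 (mod 13)
  r_1 = 1 (mod 169)
  r_2 = 1860 (mod 2197)
  r_3 = 19436 (mod 28561)
Final: r = 19436 with f(r) ≡ 0 mod 13^4.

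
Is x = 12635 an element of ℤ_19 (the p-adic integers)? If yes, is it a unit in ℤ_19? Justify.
x ∈ ℤ_19 but not a unit; v_19(x) = 2 > 0

ℤ_19 = {x ∈ ℚ_19 : v_19(x) ≥ 0} and ℤ_19^× = {x ∈ ℤ_19 : v_19(x) = 0}. Here v_19(12635) = v_19(num) − v_19(den) = 2; compare against these criteria.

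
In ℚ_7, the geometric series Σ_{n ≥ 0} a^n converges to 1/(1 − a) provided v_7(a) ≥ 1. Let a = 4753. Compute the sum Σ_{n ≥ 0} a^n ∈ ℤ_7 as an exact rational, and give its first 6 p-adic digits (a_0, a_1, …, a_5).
Σ a^n = 1/(1 − a) = -1/4752;  first 6 digits = (1, 0, 6, 6, 2, 0)

v_7(a) = 2 ≥ 1, so the series converges in ℤ_7 to 1/(1 − a) = 1/(1 − 4753) = -1/4752. Expand this rational in ℤ_7: compute digits iteratively via d_i = x_i mod 7, x_{i+1} = (x_i − d_i)/7. The first 6 digits are (1, 0, 6, 6, 2, 0).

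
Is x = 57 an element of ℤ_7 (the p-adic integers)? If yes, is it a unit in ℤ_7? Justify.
x ∈ ℤ_7^× (unit); v_7(x) = 0

ℤ_7 = {x ∈ ℚ_7 : v_7(x) ≥ 0} and ℤ_7^× = {x ∈ ℤ_7 : v_7(x) = 0}. Here v_7(57) = v_7(num) − v_7(den) = 0; compare against these criteria.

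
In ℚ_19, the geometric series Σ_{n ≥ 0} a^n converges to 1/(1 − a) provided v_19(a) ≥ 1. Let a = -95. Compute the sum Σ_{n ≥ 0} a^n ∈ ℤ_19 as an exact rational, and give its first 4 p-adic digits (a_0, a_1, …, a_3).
Σ a^n = 1/(1 − a) = 1/96;  first 4 digits = (1, 14, 5, 9)

v_19(a) = 1 ≥ 1, so the series converges in ℤ_19 to 1/(1 − a) = 1/(1 − (-95)) = 1/96. Expand this rational in ℤ_19: compute digits iteratively via d_i = x_i mod 19, x_{i+1} = (x_i − d_i)/19. The first 4 digits are (1, 14, 5, 9).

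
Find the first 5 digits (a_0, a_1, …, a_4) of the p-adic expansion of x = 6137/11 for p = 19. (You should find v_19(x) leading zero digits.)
(a_0, …, a_4) = (0, 0, 5, 5, 17)

v_19(6137/11) = 2, so a_0 = ... = a_1 = 0. Factor out: x = 19^2 · u with u = 17/11 a unit in ℤ_19. Expand u iteratively via a_{v+i} = u_i mod 19, u_{i+1} = (u_i − a_{v+i})/19:
  u_0 = 17/11;  a_2 = 5;  u_1 = (u_0 − 5)/19 = -2/11
  u_1 = -2/11;  a_3 = 5;  u_2 = (u_1 − 5)/19 = -3/11
  u_2 = -3/11;  a_4 = 17;  u_3 = (u_2 − 17)/19 = -10/11
Digits: (0, 0, 5, 5, 17).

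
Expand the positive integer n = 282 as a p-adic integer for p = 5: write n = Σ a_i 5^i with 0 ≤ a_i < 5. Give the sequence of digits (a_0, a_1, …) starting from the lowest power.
(a_0, a_1, …) = (2, 1, 1, 2)

Repeated division by 5 gives the digits low-to-high: 282 = 2 + 1·5^1 + 1·5^2 + 2·5^3. Digit sequence: (2, 1, 1, 2).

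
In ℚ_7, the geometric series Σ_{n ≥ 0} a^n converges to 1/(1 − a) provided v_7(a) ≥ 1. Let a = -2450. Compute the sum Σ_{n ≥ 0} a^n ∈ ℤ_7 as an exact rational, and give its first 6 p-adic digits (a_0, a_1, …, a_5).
Σ a^n = 1/(1 − a) = 1/2451;  first 6 digits = (1, 0, 6, 6, 6, 6)

v_7(a) = 2 ≥ 1, so the series converges in ℤ_7 to 1/(1 − a) = 1/(1 − (-2450)) = 1/2451. Expand this rational in ℤ_7: compute digits iteratively via d_i = x_i mod 7, x_{i+1} = (x_i − d_i)/7. The first 6 digits are (1, 0, 6, 6, 6, 6).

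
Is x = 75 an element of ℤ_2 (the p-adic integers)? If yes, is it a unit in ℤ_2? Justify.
x ∈ ℤ_2^× (unit); v_2(x) = 0

ℤ_2 = {x ∈ ℚ_2 : v_2(x) ≥ 0} and ℤ_2^× = {x ∈ ℤ_2 : v_2(x) = 0}. Here v_2(75) = v_2(num) − v_2(den) = 0; compare against these criteria.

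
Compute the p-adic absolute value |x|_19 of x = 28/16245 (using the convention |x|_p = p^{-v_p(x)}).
|28/16245|_19 = 361

Step 1 — compute v_19(x) by factoring powers of 19 out of the numerator and denominator: v_19(28/16245) = -2. Step 2 — apply |x|_p = p^{-v_p(x)} = 19^{2} = 361.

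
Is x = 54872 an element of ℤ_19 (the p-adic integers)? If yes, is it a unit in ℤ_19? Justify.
x ∈ ℤ_19 but not a unit; v_19(x) = 3 > 0

ℤ_19 = {x ∈ ℚ_19 : v_19(x) ≥ 0} and ℤ_19^× = {x ∈ ℤ_19 : v_19(x) = 0}. Here v_19(54872) = v_19(num) − v_19(den) = 3; compare against these criteria.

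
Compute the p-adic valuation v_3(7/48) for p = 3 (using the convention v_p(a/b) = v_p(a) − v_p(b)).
v_3(7/48) = -1

Factor powers of 3 from the numerator and denominator of the reduced fraction: 7 = 3^0 · 7 and 48 = 3^1 · 16. Apply v_p(a/b) = v_p(a) − v_p(b): v_3(7/48) = 0 − 1 = -1.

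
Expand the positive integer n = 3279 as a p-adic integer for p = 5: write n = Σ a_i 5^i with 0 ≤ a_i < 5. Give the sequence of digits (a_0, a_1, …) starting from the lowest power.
(a_0, a_1, …) = (4, 0, 1, 1, 0, 1)

Repeated division by 5 gives the digits low-to-high: 3279 = 4 + 1·5^2 + 1·5^3 + 1·5^5. Digit sequence: (4, 0, 1, 1, 0, 1).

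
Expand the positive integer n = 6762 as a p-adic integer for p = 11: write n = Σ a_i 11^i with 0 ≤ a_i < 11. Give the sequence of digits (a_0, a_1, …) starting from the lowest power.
(a_0, a_1, …) = (8, 9, 0, 5)

Repeated division by 11 gives the digits low-to-high: 6762 = 8 + 9·11^1 + 5·11^3. Digit sequence: (8, 9, 0, 5).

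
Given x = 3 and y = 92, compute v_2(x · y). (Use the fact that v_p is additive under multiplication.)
v_2(276) = 2

v_p(x) = 0 (factor: 3 = 2^0 · 3); v_p(y) = 2 (factor: 92 = 2^2 · 23). Additivity: v_p(xy) = v_p(x) + v_p(y) = 0 + 2 = 2. (Direct check: xy = 276 = 2^2 · (69).)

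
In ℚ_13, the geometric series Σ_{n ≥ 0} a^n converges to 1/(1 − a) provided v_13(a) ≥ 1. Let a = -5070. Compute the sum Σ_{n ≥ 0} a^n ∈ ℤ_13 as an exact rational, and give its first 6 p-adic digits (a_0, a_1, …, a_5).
Σ a^n = 1/(1 − a) = 1/5071;  first 6 digits = (1, 0, 9, 10, 2, 4)

v_13(a) = 2 ≥ 1, so the series converges in ℤ_13 to 1/(1 − a) = 1/(1 − (-5070)) = 1/5071. Expand this rational in ℤ_13: compute digits iteratively via d_i = x_i mod 13, x_{i+1} = (x_i − d_i)/13. The first 6 digits are (1, 0, 9, 10, 2, 4).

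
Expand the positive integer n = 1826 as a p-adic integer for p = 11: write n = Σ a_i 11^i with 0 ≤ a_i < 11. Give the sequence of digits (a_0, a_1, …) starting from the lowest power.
(a_0, a_1, …) = (0, 1, 4, 1)

Repeated division by 11 gives the digits low-to-high: 1826 = 1·11^1 + 4·11^2 + 1·11^3. Digit sequence: (0, 1, 4, 1).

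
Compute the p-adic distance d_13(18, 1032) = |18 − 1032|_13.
d_13(18, 1032) = 1/169

Step 1 — x − y = 18 − 1032 = -1014. Step 2 — v_13(-1014) = 2 (factor: -1014 = −(13^2 · 6); the sign does not affect v_p). Step 3 — |x − y|_13 = 13^{-2} = 1/169.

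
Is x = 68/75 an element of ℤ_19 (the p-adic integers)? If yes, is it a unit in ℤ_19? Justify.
x ∈ ℤ_19^× (unit); v_19(x) = 0

ℤ_19 = {x ∈ ℚ_19 : v_19(x) ≥ 0} and ℤ_19^× = {x ∈ ℤ_19 : v_19(x) = 0}. Here v_19(68/75) = v_19(num) − v_19(den) = 0; compare against these criteria.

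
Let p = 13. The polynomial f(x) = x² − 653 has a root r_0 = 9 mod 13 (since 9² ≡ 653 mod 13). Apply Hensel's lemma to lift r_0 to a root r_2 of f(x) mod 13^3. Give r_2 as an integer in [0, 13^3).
r_2 = 1374 (mod 2197)

Hensel's recurrence: r_{i+1} = r_i − f(r_i)·(f′(r_i))^{-1} mod 13^{i+2}, with f′(x) = 2x. Iterate:
  r_0 = 9 (mod 13)
  r_1 = 22 (mod 169)
  r_2 = 1374 (mod 2197)
Final: r_2 = 1374, and one checks f(r_2) ≡ 0 mod 13^3.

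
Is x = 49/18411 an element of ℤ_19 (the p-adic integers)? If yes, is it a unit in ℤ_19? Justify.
x ∉ ℤ_19 (v_19(x) = -2 < 0)

ℤ_19 = {x ∈ ℚ_19 : v_19(x) ≥ 0} and ℤ_19^× = {x ∈ ℤ_19 : v_19(x) = 0}. Here v_19(49/18411) = v_19(num) − v_19(den) = -2; compare against these criteria.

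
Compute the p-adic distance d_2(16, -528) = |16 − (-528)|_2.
d_2(16, -528) = 1/32

Step 1 — x − y = 16 − (-528) = 544. Step 2 — v_2(544) = 5 (factor: 544 = (2^5 · 17); the sign does not affect v_p). Step 3 — |x − y|_2 = 2^{-5} = 1/32.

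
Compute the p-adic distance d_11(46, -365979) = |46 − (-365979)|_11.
d_11(46, -365979) = 1/14641

Step 1 — x − y = 46 − (-365979) = 366025. Step 2 — v_11(366025) = 4 (factor: 366025 = (11^4 · 25); the sign does not affect v_p). Step 3 — |x − y|_11 = 11^{-4} = 1/14641.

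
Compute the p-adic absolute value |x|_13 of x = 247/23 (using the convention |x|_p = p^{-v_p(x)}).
|247/23|_13 = 1/13

Step 1 — compute v_13(x) by factoring powers of 13 out of the numerator and denominator: v_13(247/23) = 1. Step 2 — apply |x|_p = p^{-v_p(x)} = 13^{-1} = 1/13.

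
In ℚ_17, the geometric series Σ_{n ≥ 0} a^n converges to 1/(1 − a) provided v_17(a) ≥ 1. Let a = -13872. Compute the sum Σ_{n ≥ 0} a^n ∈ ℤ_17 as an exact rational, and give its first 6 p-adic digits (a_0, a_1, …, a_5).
Σ a^n = 1/(1 − a) = 1/13873;  first 6 digits = (1, 0, 3, 14, 8, 16)

v_17(a) = 2 ≥ 1, so the series converges in ℤ_17 to 1/(1 − a) = 1/(1 − (-13872)) = 1/13873. Expand this rational in ℤ_17: compute digits iteratively via d_i = x_i mod 17, x_{i+1} = (x_i − d_i)/17. The first 6 digits are (1, 0, 3, 14, 8, 16).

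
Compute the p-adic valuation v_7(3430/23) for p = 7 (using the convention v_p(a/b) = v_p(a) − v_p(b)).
v_7(3430/23) = 3

Factor powers of 7 from the numerator and denominator of the reduced fraction: 3430 = 7^3 · 10 and 23 = 7^0 · 23. Apply v_p(a/b) = v_p(a) − v_p(b): v_7(3430/23) = 3 − 0 = 3.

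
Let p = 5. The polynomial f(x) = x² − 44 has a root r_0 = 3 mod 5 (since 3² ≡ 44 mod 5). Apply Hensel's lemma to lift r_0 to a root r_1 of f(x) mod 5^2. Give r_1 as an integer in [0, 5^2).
r_1 = 13 (mod 25)

Hensel's recurrence: r_{i+1} = r_i − f(r_i)·(f′(r_i))^{-1} mod 5^{i+2}, with f′(x) = 2x. Iterate:
  r_0 = 3 (mod 5)
  r_1 = 13 (mod 25)
Final: r_1 = 13, and one checks f(r_1) ≡ 0 mod 5^2.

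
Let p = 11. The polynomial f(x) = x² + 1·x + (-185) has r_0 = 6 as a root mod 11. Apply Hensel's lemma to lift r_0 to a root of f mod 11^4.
r_3 = 4615 (mod 14641)

Hensel: r_{i+1} = r_i − f(r_i)·(f′(r_i))^{-1} mod 11^{i+2}, f′(x) = 2x + 1. Iterate:
  r_0 = 6 (mod 11)
  r_1 = 17 (mod 121)
  r_2 = 622 (mod 1331)
  r_3 = 4615 (mod 14641)
Final: r = 4615 satisfies f(r) ≡ 0 mod 11^4.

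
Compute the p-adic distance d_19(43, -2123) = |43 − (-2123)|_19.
d_19(43, -2123) = 1/361

Step 1 — x − y = 43 − (-2123) = 2166. Step 2 — v_19(2166) = 2 (factor: 2166 = (19^2 · 6); the sign does not affect v_p). Step 3 — |x − y|_19 = 19^{-2} = 1/361.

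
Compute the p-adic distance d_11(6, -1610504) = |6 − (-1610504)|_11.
d_11(6, -1610504) = 1/161051

Step 1 — x − y = 6 − (-1610504) = 1610510. Step 2 — v_11(1610510) = 5 (factor: 1610510 = (11^5 · 10); the sign does not affect v_p). Step 3 — |x − y|_11 = 11^{-5} = 1/161051.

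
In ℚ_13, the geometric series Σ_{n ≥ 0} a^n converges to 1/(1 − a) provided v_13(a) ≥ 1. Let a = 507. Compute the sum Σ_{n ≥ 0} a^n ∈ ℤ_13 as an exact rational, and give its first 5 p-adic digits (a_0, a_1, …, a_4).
Σ a^n = 1/(1 − a) = -1/506;  first 5 digits = (1, 0, 3, 0, 9)

v_13(a) = 2 ≥ 1, so the series converges in ℤ_13 to 1/(1 − a) = 1/(1 − 507) = -1/506. Expand this rational in ℤ_13: compute digits iteratively via d_i = x_i mod 13, x_{i+1} = (x_i − d_i)/13. The first 5 digits are (1, 0, 3, 0, 9).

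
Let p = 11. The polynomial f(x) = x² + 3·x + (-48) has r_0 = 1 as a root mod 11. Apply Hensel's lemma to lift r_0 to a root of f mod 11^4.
r_3 = 11771 (mod 14641)

Hensel: r_{i+1} = r_i − f(r_i)·(f′(r_i))^{-1} mod 11^{i+2}, f′(x) = 2x + 3. Iterate:
  r_0 = 1 (mod 11)
  r_1 = 34 (mod 121)
  r_2 = 1123 (mod 1331)
  r_3 = 11771 (mod 14641)
Final: r = 11771 satisfies f(r) ≡ 0 mod 11^4.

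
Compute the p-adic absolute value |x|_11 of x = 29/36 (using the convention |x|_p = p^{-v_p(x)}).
|29/36|_11 = 1

Step 1 — compute v_11(x) by factoring powers of 11 out of the numerator and denominator: v_11(29/36) = 0. Step 2 — apply |x|_p = p^{-v_p(x)} = 11^{0} = 1.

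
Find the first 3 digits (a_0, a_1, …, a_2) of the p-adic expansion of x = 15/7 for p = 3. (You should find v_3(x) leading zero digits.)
(a_0, …, a_2) = (0, 2, 0)

v_3(15/7) = 1, so a_0 = ... = a_0 = 0. Factor out: x = 3^1 · u with u = 5/7 a unit in ℤ_3. Expand u iteratively via a_{v+i} = u_i mod 3, u_{i+1} = (u_i − a_{v+i})/3:
  u_0 = 5/7;  a_1 = 2;  u_1 = (u_0 − 2)/3 = -3/7
  u_1 = -3/7;  a_2 = 0;  u_2 = (u_1 − 0)/3 = -1/7
Digits: (0, 2, 0).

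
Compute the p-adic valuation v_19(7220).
v_19(7220) = 2

v_19(n) is the largest exponent k such that 19^k divides n. Factor out: 7220 = 19^2 · 20. (Sign doesn't affect v_p.) So v_19(7220) = 2.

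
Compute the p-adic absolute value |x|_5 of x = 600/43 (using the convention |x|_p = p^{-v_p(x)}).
|600/43|_5 = 1/25

Step 1 — compute v_5(x) by factoring powers of 5 out of the numerator and denominator: v_5(600/43) = 2. Step 2 — apply |x|_p = p^{-v_p(x)} = 5^{-2} = 1/25.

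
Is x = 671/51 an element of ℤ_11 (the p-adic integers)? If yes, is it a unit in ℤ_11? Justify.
x ∈ ℤ_11 but not a unit; v_11(x) = 1 > 0

ℤ_11 = {x ∈ ℚ_11 : v_11(x) ≥ 0} and ℤ_11^× = {x ∈ ℤ_11 : v_11(x) = 0}. Here v_11(671/51) = v_11(num) − v_11(den) = 1; compare against these criteria.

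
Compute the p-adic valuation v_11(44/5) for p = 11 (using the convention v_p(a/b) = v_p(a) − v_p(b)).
v_11(44/5) = 1

Factor powers of 11 from the numerator and denominator of the reduced fraction: 44 = 11^1 · 4 and 5 = 11^0 · 5. Apply v_p(a/b) = v_p(a) − v_p(b): v_11(44/5) = 1 − 0 = 1.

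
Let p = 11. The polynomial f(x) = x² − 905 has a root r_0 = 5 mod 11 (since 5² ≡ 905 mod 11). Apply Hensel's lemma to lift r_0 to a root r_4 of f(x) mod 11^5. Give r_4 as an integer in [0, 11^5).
r_4 = 138275 (mod 161051)

Hensel's recurrence: r_{i+1} = r_i − f(r_i)·(f′(r_i))^{-1} mod 11^{i+2}, with f′(x) = 2x. Iterate:
  r_0 = 5 (mod 11)
  r_1 = 93 (mod 121)
  r_2 = 1182 (mod 1331)
  r_3 = 6506 (mod 14641)
  r_4 = 138275 (mod 161051)
Final: r_4 = 138275, and one checks f(r_4) ≡ 0 mod 11^5.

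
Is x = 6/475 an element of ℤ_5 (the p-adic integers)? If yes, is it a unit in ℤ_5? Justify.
x ∉ ℤ_5 (v_5(x) = -2 < 0)

ℤ_5 = {x ∈ ℚ_5 : v_5(x) ≥ 0} and ℤ_5^× = {x ∈ ℤ_5 : v_5(x) = 0}. Here v_5(6/475) = v_5(num) − v_5(den) = -2; compare against these criteria.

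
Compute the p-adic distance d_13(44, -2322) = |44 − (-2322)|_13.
d_13(44, -2322) = 1/169

Step 1 — x − y = 44 − (-2322) = 2366. Step 2 — v_13(2366) = 2 (factor: 2366 = (13^2 · 14); the sign does not affect v_p). Step 3 — |x − y|_13 = 13^{-2} = 1/169.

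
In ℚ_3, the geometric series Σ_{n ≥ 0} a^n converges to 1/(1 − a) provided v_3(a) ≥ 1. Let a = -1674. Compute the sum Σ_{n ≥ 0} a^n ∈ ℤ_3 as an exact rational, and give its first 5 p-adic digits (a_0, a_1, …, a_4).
Σ a^n = 1/(1 − a) = 1/1675;  first 5 digits = (1, 0, 0, 1, 0)

v_3(a) = 3 ≥ 1, so the series converges in ℤ_3 to 1/(1 − a) = 1/(1 − (-1674)) = 1/1675. Expand this rational in ℤ_3: compute digits iteratively via d_i = x_i mod 3, x_{i+1} = (x_i − d_i)/3. The first 5 digits are (1, 0, 0, 1, 0).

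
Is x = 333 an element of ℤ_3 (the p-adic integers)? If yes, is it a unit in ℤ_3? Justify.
x ∈ ℤ_3 but not a unit; v_3(x) = 2 > 0

ℤ_3 = {x ∈ ℚ_3 : v_3(x) ≥ 0} and ℤ_3^× = {x ∈ ℤ_3 : v_3(x) = 0}. Here v_3(333) = v_3(num) − v_3(den) = 2; compare against these criteria.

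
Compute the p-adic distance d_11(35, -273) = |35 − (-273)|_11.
d_11(35, -273) = 1/11

Step 1 — x − y = 35 − (-273) = 308. Step 2 — v_11(308) = 1 (factor: 308 = (11^1 · 28); the sign does not affect v_p). Step 3 — |x − y|_11 = 11^{-1} = 1/11.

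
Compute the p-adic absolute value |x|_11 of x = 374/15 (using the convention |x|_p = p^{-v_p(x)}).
|374/15|_11 = 1/11

Step 1 — compute v_11(x) by factoring powers of 11 out of the numerator and denominator: v_11(374/15) = 1. Step 2 — apply |x|_p = p^{-v_p(x)} = 11^{-1} = 1/11.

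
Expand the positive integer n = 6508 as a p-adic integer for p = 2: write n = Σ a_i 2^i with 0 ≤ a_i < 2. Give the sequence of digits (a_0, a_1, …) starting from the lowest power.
(a_0, a_1, …) = (0, 0, 1, 1, 0, 1, 1, 0, 1, 0, 0, 1, 1)

Repeated division by 2 gives the digits low-to-high: 6508 = 1·2^2 + 1·2^3 + 1·2^5 + 1·2^6 + 1·2^8 + 1·2^11 + 1·2^12. Digit sequence: (0, 0, 1, 1, 0, 1, 1, 0, 1, 0, 0, 1, 1).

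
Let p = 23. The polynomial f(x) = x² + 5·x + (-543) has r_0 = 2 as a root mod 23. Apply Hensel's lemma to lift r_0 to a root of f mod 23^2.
r_1 = 2 (mod 529)

Hensel: r_{i+1} = r_i − f(r_i)·(f′(r_i))^{-1} mod 23^{i+2}, f′(x) = 2x + 5. Iterate:
  r_0 = 2 (mod 23)
  r_1 = 2 (mod 529)
Final: r = 2 satisfies f(r) ≡ 0 mod 23^2.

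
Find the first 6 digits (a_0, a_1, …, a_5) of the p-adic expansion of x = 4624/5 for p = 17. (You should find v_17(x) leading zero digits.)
(a_0, …, a_5) = (0, 0, 10, 3, 10, 13)

v_17(4624/5) = 2, so a_0 = ... = a_1 = 0. Factor out: x = 17^2 · u with u = 16/5 a unit in ℤ_17. Expand u iteratively via a_{v+i} = u_i mod 17, u_{i+1} = (u_i − a_{v+i})/17:
  u_0 = 16/5;  a_2 = 10;  u_1 = (u_0 − 10)/17 = -2/5
  u_1 = -2/5;  a_3 = 3;  u_2 = (u_1 − 3)/17 = -1/5
  u_2 = -1/5;  a_4 = 10;  u_3 = (u_2 − 10)/17 = -3/5
  u_3 = -3/5;  a_5 = 13;  u_4 = (u_3 − 13)/17 = -4/5
Digits: (0, 0, 10, 3, 10, 13).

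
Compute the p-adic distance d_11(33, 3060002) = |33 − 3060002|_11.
d_11(33, 3060002) = 1/161051

Step 1 — x − y = 33 − 3060002 = -3059969. Step 2 — v_11(-3059969) = 5 (factor: -3059969 = −(11^5 · 19); the sign does not affect v_p). Step 3 — |x − y|_11 = 11^{-5} = 1/161051.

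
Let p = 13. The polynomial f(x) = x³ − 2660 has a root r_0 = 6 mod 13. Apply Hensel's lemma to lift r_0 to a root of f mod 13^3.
r_2 = 1969 (mod 2197)

Hensel: r_{i+1} = r_i − f(r_i)/f′(r_i) mod 13^{i+2}, where f′(x) = 3x². Iterate:
  r_0 = 6 (mod 13)
  r_1 = 110 (mod 169)
  r_2 = 1969 (mod 2197)
Final: r = 1969 with f(r) ≡ 0 mod 13^3.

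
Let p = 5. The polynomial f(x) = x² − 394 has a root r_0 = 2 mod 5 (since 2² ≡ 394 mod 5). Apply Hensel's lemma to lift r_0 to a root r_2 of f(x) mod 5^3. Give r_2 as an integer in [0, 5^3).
r_2 = 12 (mod 125)

Hensel's recurrence: r_{i+1} = r_i − f(r_i)·(f′(r_i))^{-1} mod 5^{i+2}, with f′(x) = 2x. Iterate:
  r_0 = 2 (mod 5)
  r_1 = 12 (mod 25)
  r_2 = 12 (mod 125)
Final: r_2 = 12, and one checks f(r_2) ≡ 0 mod 5^3.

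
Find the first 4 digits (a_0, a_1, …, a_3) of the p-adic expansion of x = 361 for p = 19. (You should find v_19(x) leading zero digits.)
(a_0, …, a_3) = (0, 0, 1, 0)

v_19(361) = 2, so a_0 = ... = a_1 = 0. Factor out: x = 19^2 · u with u = 1 a unit in ℤ_19. Expand u iteratively via a_{v+i} = u_i mod 19, u_{i+1} = (u_i − a_{v+i})/19:
  u_0 = 1;  a_2 = 1;  u_1 = (u_0 − 1)/19 = 0
  u_1 = 0;  a_3 = 0;  u_2 = (u_1 − 0)/19 = 0
Digits: (0, 0, 1, 0).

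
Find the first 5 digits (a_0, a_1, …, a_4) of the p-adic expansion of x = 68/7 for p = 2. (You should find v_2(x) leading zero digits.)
(a_0, …, a_4) = (0, 0, 1, 1, 1)

v_2(68/7) = 2, so a_0 = ... = a_1 = 0. Factor out: x = 2^2 · u with u = 17/7 a unit in ℤ_2. Expand u iteratively via a_{v+i} = u_i mod 2, u_{i+1} = (u_i − a_{v+i})/2:
  u_0 = 17/7;  a_2 = 1;  u_1 = (u_0 − 1)/2 = 5/7
  u_1 = 5/7;  a_3 = 1;  u_2 = (u_1 − 1)/2 = -1/7
  u_2 = -1/7;  a_4 = 1;  u_3 = (u_2 − 1)/2 = -4/7
Digits: (0, 0, 1, 1, 1).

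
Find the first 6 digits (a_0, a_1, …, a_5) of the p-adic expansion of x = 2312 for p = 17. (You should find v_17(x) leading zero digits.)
(a_0, …, a_5) = (0, 0, 8, 0, 0, 0)

v_17(2312) = 2, so a_0 = ... = a_1 = 0. Factor out: x = 17^2 · u with u = 8 a unit in ℤ_17. Expand u iteratively via a_{v+i} = u_i mod 17, u_{i+1} = (u_i − a_{v+i})/17:
  u_0 = 8;  a_2 = 8;  u_1 = (u_0 − 8)/17 = 0
  u_1 = 0;  a_3 = 0;  u_2 = (u_1 − 0)/17 = 0
  u_2 = 0;  a_4 = 0;  u_3 = (u_2 − 0)/17 = 0
  u_3 = 0;  a_5 = 0;  u_4 = (u_3 − 0)/17 = 0
Digits: (0, 0, 8, 0, 0, 0).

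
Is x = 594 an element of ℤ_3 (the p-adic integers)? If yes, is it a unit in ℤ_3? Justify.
x ∈ ℤ_3 but not a unit; v_3(x) = 3 > 0

ℤ_3 = {x ∈ ℚ_3 : v_3(x) ≥ 0} and ℤ_3^× = {x ∈ ℤ_3 : v_3(x) = 0}. Here v_3(594) = v_3(num) − v_3(den) = 3; compare against these criteria.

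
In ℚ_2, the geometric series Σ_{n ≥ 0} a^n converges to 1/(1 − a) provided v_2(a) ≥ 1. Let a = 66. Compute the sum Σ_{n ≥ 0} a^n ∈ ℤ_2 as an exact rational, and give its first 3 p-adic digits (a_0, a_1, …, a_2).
Σ a^n = 1/(1 − a) = -1/65;  first 3 digits = (1, 1, 1)

v_2(a) = 1 ≥ 1, so the series converges in ℤ_2 to 1/(1 − a) = 1/(1 − 66) = -1/65. Expand this rational in ℤ_2: compute digits iteratively via d_i = x_i mod 2, x_{i+1} = (x_i − d_i)/2. The first 3 digits are (1, 1, 1).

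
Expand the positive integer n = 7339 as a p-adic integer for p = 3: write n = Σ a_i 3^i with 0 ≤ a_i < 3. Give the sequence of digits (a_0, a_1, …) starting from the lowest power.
(a_0, a_1, …) = (1, 1, 2, 1, 0, 0, 1, 0, 1)

Repeated division by 3 gives the digits low-to-high: 7339 = 1 + 1·3^1 + 2·3^2 + 1·3^3 + 1·3^6 + 1·3^8. Digit sequence: (1, 1, 2, 1, 0, 0, 1, 0, 1).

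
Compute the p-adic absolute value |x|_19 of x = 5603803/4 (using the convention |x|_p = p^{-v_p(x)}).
|5603803/4|_19 = 1/130321

Step 1 — compute v_19(x) by factoring powers of 19 out of the numerator and denominator: v_19(5603803/4) = 4. Step 2 — apply |x|_p = p^{-v_p(x)} = 19^{-4} = 1/130321.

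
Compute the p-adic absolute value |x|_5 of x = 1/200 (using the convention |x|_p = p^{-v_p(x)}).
|1/200|_5 = 25

Step 1 — compute v_5(x) by factoring powers of 5 out of the numerator and denominator: v_5(1/200) = -2. Step 2 — apply |x|_p = p^{-v_p(x)} = 5^{2} = 25.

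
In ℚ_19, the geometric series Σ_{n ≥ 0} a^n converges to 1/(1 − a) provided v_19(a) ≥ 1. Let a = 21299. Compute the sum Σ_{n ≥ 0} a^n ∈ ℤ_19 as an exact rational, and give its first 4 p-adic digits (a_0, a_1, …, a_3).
Σ a^n = 1/(1 − a) = -1/21298;  first 4 digits = (1, 0, 2, 3)

v_19(a) = 2 ≥ 1, so the series converges in ℤ_19 to 1/(1 − a) = 1/(1 − 21299) = -1/21298. Expand this rational in ℤ_19: compute digits iteratively via d_i = x_i mod 19, x_{i+1} = (x_i − d_i)/19. The first 4 digits are (1, 0, 2, 3).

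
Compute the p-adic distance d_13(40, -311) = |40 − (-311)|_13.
d_13(40, -311) = 1/13

Step 1 — x − y = 40 − (-311) = 351. Step 2 — v_13(351) = 1 (factor: 351 = (13^1 · 27); the sign does not affect v_p). Step 3 — |x − y|_13 = 13^{-1} = 1/13.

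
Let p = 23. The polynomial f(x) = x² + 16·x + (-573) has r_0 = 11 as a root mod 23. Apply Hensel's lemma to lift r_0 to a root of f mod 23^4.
r_3 = 38329 (mod 279841)

Hensel: r_{i+1} = r_i − f(r_i)·(f′(r_i))^{-1} mod 23^{i+2}, f′(x) = 2x + 16. Iterate:
  r_0 = 11 (mod 23)
  r_1 = 241 (mod 529)
  r_2 = 1828 (mod 12167)
  r_3 = 38329 (mod 279841)
Final: r = 38329 satisfies f(r) ≡ 0 mod 23^4.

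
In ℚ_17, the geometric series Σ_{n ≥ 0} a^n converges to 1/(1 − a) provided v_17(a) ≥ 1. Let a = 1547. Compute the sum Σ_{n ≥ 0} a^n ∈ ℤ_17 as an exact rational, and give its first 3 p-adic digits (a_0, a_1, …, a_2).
Σ a^n = 1/(1 − a) = -1/1546;  first 3 digits = (1, 6, 7)

v_17(a) = 1 ≥ 1, so the series converges in ℤ_17 to 1/(1 − a) = 1/(1 − 1547) = -1/1546. Expand this rational in ℤ_17: compute digits iteratively via d_i = x_i mod 17, x_{i+1} = (x_i − d_i)/17. The first 3 digits are (1, 6, 7).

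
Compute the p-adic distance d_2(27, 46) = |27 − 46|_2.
d_2(27, 46) = 1

Step 1 — x − y = 27 − 46 = -19. Step 2 — v_2(-19) = 0 (factor: -19 = −(2^0 · 19); the sign does not affect v_p). Step 3 — |x − y|_2 = 2^{0} = 1.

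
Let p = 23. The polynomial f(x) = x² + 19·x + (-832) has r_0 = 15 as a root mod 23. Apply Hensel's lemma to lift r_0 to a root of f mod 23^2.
r_1 = 475 (mod 529)

Hensel: r_{i+1} = r_i − f(r_i)·(f′(r_i))^{-1} mod 23^{i+2}, f′(x) = 2x + 19. Iterate:
  r_0 = 15 (mod 23)
  r_1 = 475 (mod 529)
Final: r = 475 satisfies f(r) ≡ 0 mod 23^2.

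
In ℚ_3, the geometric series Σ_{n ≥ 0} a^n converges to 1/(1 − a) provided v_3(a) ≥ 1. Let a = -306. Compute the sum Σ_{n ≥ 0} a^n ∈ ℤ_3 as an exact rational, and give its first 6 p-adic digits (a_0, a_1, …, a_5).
Σ a^n = 1/(1 − a) = 1/307;  first 6 digits = (1, 0, 2, 0, 0, 0)

v_3(a) = 2 ≥ 1, so the series converges in ℤ_3 to 1/(1 − a) = 1/(1 − (-306)) = 1/307. Expand this rational in ℤ_3: compute digits iteratively via d_i = x_i mod 3, x_{i+1} = (x_i − d_i)/3. The first 6 digits are (1, 0, 2, 0, 0, 0).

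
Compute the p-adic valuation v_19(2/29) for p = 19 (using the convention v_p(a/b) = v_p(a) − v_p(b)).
v_19(2/29) = 0

Factor powers of 19 from the numerator and denominator of the reduced fraction: 2 = 19^0 · 2 and 29 = 19^0 · 29. Apply v_p(a/b) = v_p(a) − v_p(b): v_19(2/29) = 0 − 0 = 0.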